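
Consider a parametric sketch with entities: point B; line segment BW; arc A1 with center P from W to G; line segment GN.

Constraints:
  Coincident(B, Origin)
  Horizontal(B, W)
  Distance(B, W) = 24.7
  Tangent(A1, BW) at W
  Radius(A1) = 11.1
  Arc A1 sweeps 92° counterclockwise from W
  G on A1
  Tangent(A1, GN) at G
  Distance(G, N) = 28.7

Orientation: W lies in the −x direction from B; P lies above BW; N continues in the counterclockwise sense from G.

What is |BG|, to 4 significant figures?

17.81

B is at the origin; B and W share the same y with |BW| = 24.7 and W on the −x side, so W = (-24.70, 0.000). A1 meets BW tangentially, so PW is at right angles to BW, so P = W + (0, 11.1) = (-24.70, 11.10). On A1, W sits at bearing -90° from P; a 92° counterclockwise sweep puts G at bearing 2°, so G = P + 11.1·(cos 2°, sin 2°) = (-13.61, 11.49). Then |BG| = |G − B| = 17.81.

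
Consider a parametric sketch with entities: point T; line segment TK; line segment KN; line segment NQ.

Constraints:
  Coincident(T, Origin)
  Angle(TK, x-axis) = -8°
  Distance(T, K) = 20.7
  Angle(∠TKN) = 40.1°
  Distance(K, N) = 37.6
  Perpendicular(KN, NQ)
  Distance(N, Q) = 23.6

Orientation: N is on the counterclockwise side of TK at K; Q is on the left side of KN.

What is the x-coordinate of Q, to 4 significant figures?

-22.18

T is at the origin; TK runs at -8.0° with length 20.7, so K = 20.7·(cos -8.0°, sin -8.0°) = (20.50, -2.881). ∠TKN = 40.1°, so KN runs at -8.0° + (180° − 40.1°) = 131.9° from the x-axis; with |KN| = 37.6, N = K + 37.6·(cos 131.9°, sin 131.9°) = (-4.612, 25.11). The perpendicularity gives NQ at right angles to KN; with |NQ| = 23.6 on the left of KN, Q = N + 23.6·(-0.7443, -0.6678) = (-22.18, 9.344). So Q.x = -22.18.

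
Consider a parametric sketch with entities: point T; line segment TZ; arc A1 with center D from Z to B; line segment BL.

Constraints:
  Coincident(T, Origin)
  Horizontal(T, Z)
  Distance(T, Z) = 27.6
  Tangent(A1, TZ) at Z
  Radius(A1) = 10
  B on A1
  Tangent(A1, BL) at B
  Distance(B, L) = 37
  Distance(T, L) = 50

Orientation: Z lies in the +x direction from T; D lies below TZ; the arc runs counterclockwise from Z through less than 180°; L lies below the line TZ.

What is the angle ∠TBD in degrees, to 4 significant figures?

151.1°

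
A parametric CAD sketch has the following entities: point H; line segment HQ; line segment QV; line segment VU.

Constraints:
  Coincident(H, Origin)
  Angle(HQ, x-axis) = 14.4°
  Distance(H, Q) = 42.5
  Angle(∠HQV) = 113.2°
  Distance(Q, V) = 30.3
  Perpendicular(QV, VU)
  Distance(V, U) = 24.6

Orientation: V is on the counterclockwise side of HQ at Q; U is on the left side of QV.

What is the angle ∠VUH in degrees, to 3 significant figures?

107°

∠HQV = 113.2°, so QV runs at 14.4° + (180° − 113.2°) = 81.2° from the x-axis; with |QV| = 30.3, V = Q + 30.3·(cos 81.2°, sin 81.2°) = (45.8, 40.5). The perpendicularity gives VU at right angles to QV; with |VU| = 24.6 on the left of QV, U = V + 24.6·(-0.988, 0.153) = (21.5, 44.3). Then cos ∠VUH = UV·UH / (|UV||UH|), giving 107°.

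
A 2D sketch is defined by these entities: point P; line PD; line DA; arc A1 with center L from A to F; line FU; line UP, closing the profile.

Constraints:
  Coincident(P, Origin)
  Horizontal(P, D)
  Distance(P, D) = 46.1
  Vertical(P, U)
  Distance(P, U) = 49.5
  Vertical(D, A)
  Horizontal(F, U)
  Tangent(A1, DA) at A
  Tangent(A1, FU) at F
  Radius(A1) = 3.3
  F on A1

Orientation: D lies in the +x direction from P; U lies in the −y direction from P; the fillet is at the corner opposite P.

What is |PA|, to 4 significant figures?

65.27

The virtual corner opposite P is at (46.10, -49.50). Since A1 is tangent to DA there, LA ⟂ DA and A1 meets FU tangentially, so LF is at right angles to FU, with radius 3.3, so the center L sits 3.3 in from both sides at L = (42.80, -46.20). That places the tangent points at A = (46.10, -46.20) on DA and F = (42.80, -49.50) on FU. Then |PA| = |A − P| = 65.27.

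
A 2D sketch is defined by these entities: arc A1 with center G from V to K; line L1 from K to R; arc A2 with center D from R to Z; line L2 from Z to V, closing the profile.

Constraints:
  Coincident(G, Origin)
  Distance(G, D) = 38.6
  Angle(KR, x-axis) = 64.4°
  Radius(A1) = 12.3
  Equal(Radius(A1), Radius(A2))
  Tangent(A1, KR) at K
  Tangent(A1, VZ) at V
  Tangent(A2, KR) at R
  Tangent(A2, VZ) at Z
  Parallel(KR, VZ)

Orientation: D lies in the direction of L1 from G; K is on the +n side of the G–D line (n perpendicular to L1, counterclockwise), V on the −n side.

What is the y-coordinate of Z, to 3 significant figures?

29.5

Tangency of A1 to both parallel lines with radius 12.3 puts K and V at G ± 12.3·n: K = (-11.1, 5.31), V = (11.1, -5.31). Equal radii place R and Z the same way about D: R = D + 12.3·n = (5.59, 40.1), Z = D − 12.3·n = (27.8, 29.5). So Z.y = 29.5.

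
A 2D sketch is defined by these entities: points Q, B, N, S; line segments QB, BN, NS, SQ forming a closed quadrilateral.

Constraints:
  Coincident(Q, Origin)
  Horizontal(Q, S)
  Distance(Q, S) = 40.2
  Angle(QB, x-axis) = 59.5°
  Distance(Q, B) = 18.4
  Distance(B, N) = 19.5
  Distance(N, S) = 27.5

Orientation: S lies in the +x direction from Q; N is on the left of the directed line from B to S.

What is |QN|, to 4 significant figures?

36.21

Checks: |BN| = 19.50 ✓; |NS| = 27.50 ✓.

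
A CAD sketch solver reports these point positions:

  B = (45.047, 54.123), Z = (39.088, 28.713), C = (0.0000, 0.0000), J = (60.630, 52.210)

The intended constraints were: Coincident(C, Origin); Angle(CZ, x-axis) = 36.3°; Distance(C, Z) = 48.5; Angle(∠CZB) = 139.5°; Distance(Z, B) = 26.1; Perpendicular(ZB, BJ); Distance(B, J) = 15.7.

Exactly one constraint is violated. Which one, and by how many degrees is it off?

Perpendicular(ZB, BJ) — off by 6.20°.

C = (0.00, 0.00) ✓; CZ at 36.30° ✓; |CZ| = 48.50 ✓; ∠CZB = 139.5° ✓; |ZB| = 26.10 ✓; ∠(ZB, BJ) = 83.80° ✗; |BJ| = 15.70 ✓.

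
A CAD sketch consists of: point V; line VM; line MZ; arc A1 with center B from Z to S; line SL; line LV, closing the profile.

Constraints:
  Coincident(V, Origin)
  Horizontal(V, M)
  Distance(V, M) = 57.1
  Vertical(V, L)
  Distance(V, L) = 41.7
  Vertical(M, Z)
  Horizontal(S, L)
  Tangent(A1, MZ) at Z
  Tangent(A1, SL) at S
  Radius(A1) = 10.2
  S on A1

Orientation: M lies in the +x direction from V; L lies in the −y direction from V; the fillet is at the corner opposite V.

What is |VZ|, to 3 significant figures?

65.2

V is at the origin; VM is horizontal with |VM| = 57.1 and M on the +x side, so M = (57.1, 0.00). VL is vertical with |VL| = 41.7 and L on the −y side, so L = (0.00, -41.7). The virtual corner opposite V is at (57.1, -41.7). Tangency of A1 to MZ means the radius BZ is perpendicular to MZ and since A1 is tangent to SL there, BS ⟂ SL, with radius 10.2, so the center B sits 10.2 in from both sides at B = (46.9, -31.5). That places the tangent points at Z = (57.1, -31.5) on MZ and S = (46.9, -41.7) on SL. Then |VZ| = |Z − V| = 65.2.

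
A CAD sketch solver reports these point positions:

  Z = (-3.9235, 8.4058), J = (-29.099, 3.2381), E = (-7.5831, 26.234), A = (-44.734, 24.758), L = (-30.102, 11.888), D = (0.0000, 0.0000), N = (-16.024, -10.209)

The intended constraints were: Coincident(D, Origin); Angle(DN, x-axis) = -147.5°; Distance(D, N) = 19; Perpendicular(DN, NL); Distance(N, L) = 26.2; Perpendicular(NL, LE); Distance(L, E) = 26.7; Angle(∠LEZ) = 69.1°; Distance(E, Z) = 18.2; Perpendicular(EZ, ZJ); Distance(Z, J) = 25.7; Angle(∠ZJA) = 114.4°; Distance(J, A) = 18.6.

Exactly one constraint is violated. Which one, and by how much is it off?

Distance(J, A) = 18.6 — off by 8.00.

D = (0.00, 0.00) ✓; DN at -147.5° ✓; |DN| = 19.00 ✓; ∠(DN, NL) = 90.00° ✓; |NL| = 26.20 ✓; ∠(NL, LE) = 90.00° ✓; |LE| = 26.70 ✓; ∠LEZ = 69.10° ✓; |EZ| = 18.20 ✓; ∠(EZ, ZJ) = 90.00° ✓; |ZJ| = 25.70 ✓; ∠ZJA = 114.4° ✓; |JA| = 26.60 ✗.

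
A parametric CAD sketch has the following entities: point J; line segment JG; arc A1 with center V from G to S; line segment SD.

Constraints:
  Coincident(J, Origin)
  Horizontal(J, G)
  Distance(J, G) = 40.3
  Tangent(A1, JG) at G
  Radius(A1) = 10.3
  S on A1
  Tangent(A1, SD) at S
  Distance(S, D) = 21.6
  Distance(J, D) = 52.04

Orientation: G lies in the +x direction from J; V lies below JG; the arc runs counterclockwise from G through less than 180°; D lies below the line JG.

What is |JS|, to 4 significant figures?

33.97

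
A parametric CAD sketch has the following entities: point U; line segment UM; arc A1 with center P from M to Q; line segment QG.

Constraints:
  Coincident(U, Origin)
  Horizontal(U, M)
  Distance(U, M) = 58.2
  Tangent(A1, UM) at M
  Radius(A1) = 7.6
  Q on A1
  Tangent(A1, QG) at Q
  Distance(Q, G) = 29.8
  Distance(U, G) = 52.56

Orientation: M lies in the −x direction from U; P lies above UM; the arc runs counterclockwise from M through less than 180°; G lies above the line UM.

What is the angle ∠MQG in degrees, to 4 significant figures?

145.0°

Checks: |PQ| = 7.600 ✓; ∠(PQ, QG) = 90.00° ✓; |QG| = 29.80 ✓; |UG| = 52.56 ✓.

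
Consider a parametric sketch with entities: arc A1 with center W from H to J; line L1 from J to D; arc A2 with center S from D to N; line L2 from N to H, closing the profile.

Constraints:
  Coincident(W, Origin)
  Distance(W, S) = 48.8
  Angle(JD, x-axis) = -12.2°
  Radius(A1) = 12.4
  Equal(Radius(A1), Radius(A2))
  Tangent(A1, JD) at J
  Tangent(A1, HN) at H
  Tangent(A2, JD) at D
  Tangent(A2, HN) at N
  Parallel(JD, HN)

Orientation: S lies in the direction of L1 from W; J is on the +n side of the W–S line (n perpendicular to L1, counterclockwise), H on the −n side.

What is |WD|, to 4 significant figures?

50.35

Tangency of A1 to both parallel lines with radius 12.4 puts J and H at W ± 12.4·n: J = (2.620, 12.12), H = (-2.620, -12.12). Equal radii place D and N the same way about S: D = S + 12.4·n = (50.32, 1.807), N = S − 12.4·n = (45.08, -22.43). Then |WD| = |D − W| = 50.35.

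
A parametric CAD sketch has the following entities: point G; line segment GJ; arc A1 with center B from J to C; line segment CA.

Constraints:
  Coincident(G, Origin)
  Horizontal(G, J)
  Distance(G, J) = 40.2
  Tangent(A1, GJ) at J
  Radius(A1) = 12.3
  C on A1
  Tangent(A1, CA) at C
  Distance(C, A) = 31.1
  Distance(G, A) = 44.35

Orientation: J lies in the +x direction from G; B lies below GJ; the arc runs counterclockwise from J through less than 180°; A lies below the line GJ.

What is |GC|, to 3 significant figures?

29.8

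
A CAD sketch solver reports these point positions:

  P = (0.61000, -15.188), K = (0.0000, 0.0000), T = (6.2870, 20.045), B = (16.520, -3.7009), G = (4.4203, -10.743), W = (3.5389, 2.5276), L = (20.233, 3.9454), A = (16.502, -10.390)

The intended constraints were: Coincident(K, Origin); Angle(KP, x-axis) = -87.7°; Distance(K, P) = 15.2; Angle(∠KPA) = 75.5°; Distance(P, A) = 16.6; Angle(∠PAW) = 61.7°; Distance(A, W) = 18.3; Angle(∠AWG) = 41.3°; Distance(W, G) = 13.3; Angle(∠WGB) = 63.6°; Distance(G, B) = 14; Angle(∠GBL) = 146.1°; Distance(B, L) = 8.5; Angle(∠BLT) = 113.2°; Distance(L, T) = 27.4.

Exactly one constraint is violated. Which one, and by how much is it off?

Distance(L, T) = 27.4 — off by 6.10.

K = (0.00, 0.00) ✓; KP at -87.70° ✓; |KP| = 15.20 ✓; ∠KPA = 75.50° ✓; |PA| = 16.60 ✓; ∠PAW = 61.70° ✓; |AW| = 18.30 ✓; ∠AWG = 41.30° ✓; |WG| = 13.30 ✓; ∠WGB = 63.60° ✓; |GB| = 14.00 ✓; ∠GBL = 146.1° ✓; |BL| = 8.500 ✓; ∠BLT = 113.2° ✓; |LT| = 21.30 ✗.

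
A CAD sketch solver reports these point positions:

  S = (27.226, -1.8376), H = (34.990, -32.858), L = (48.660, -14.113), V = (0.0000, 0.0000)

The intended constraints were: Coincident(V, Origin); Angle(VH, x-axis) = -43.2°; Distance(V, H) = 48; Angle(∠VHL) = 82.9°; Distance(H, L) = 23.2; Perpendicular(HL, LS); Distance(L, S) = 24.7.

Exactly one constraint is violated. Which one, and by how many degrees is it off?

Perpendicular(HL, LS) — off by 6.30°.

V = (0.00, 0.00) ✓; VH at -43.20° ✓; |VH| = 48.00 ✓; ∠VHL = 82.90° ✓; |HL| = 23.20 ✓; ∠(HL, LS) = 96.30° ✗; |LS| = 24.70 ✓.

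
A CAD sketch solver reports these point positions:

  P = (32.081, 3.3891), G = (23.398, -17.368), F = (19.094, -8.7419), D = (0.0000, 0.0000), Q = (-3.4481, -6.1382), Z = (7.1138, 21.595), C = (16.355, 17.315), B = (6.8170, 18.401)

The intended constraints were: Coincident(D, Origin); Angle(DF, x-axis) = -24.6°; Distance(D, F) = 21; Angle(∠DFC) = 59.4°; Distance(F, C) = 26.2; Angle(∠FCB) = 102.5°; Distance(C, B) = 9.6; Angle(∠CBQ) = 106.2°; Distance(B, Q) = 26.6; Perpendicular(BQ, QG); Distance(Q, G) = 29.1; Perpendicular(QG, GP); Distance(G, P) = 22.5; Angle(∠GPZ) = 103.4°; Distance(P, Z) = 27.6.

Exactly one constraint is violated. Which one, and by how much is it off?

Distance(P, Z) = 27.6 — off by 3.30.

D = (0.00, 0.00) ✓; DF at -24.60° ✓; |DF| = 21.00 ✓; ∠DFC = 59.40° ✓; |FC| = 26.20 ✓; ∠FCB = 102.5° ✓; |CB| = 9.600 ✓; ∠CBQ = 106.2° ✓; |BQ| = 26.60 ✓; ∠(BQ, QG) = 90.00° ✓; |QG| = 29.10 ✓; ∠(QG, GP) = 90.00° ✓; |GP| = 22.50 ✓; ∠GPZ = 103.4° ✓; |PZ| = 30.90 ✗.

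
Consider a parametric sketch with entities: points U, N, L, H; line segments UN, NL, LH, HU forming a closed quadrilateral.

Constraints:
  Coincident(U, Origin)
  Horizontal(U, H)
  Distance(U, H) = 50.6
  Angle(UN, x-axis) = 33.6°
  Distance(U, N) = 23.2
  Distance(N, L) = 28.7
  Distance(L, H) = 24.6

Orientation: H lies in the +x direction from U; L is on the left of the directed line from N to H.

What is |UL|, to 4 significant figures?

51.69

Checks: |NL| = 28.70 ✓; |LH| = 24.60 ✓.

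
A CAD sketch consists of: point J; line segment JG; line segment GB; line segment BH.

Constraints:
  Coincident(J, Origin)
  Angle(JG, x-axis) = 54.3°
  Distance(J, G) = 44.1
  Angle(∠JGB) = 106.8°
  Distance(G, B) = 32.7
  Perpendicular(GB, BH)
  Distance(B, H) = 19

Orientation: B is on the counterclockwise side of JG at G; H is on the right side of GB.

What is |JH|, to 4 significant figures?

76.24

J is at the origin; JG runs at 54.3° with length 44.1, so G = 44.1·(cos 54.3°, sin 54.3°) = (25.73, 35.81). ∠JGB = 106.8°, so GB runs at 54.3° + (180° − 106.8°) = 127.5° from the x-axis; with |GB| = 32.7, B = G + 32.7·(cos 127.5°, sin 127.5°) = (5.828, 61.76). GB is perpendicular to BH; with |BH| = 19.0 on the right of GB, H = B + 19.0·(0.7934, 0.6088) = (20.90, 73.32). Then |JH| = |H − J| = 76.24.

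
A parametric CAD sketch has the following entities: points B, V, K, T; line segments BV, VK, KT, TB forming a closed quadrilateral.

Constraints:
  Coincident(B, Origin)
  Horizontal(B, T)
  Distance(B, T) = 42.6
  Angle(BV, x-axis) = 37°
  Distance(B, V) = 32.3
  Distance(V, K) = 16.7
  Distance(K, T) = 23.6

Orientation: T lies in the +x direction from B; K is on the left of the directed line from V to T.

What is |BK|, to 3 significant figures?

48.1

Checks: |VK| = 16.70 ✓; |KT| = 23.60 ✓.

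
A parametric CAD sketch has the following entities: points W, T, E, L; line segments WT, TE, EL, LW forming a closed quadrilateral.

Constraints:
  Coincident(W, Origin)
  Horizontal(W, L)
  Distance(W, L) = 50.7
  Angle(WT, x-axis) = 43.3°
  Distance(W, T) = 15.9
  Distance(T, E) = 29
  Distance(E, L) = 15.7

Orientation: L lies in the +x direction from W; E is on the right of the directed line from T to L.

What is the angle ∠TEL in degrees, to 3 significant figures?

128°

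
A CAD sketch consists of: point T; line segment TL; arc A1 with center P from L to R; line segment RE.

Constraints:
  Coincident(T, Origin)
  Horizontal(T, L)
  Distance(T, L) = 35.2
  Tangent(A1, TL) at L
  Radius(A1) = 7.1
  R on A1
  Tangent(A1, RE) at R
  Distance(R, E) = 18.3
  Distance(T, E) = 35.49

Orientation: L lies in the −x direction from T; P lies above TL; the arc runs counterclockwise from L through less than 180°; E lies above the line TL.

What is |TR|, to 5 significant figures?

28.831

T is at the origin; T and L share the same y with |TL| = 35.2 and L on the −x side, so L = (-35.200, 0.0000). Tangency of A1 to TL means the radius PL is perpendicular to TL, so P = L + (0, 7.1) = (-35.200, 7.1000). Since PR ⟂ RE (tangency), |PE| = √(7.1² + 18.3²) = 19.629 regardless of where R sits on A1. So E lies on both circle(T, 35.49) and circle(P, 19.629); the above-TL intersection is E = (-25.824, 24.345). R is the foot of the tangent from E: R = (-28.158, 6.1944).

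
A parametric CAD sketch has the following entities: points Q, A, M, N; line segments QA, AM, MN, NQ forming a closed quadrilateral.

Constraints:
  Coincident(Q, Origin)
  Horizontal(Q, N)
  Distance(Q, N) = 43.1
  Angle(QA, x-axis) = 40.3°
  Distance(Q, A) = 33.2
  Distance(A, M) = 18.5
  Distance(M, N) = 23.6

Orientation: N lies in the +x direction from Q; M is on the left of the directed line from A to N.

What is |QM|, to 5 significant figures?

49.661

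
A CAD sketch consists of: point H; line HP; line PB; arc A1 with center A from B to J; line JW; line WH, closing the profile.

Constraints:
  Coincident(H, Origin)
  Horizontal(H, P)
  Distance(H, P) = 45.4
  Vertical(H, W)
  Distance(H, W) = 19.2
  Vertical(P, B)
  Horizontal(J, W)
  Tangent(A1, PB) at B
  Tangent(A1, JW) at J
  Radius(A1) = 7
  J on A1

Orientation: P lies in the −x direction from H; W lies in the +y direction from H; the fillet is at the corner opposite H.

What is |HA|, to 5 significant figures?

40.291

H is at the origin; H and P share the same y with |HP| = 45.4 and P on the −x side, so P = (-45.400, 0.0000). H and W share the same x with |HW| = 19.2 and W on the +y side, so W = (0.0000, 19.200). The virtual corner opposite H is at (-45.400, 19.200). The tangent condition forces AB to be normal to PB and since A1 is tangent to JW there, AJ ⟂ JW, with radius 7.0, so the center A sits 7.0 in from both sides at A = (-38.400, 12.200). Then |HA| = |A − H| = 40.291.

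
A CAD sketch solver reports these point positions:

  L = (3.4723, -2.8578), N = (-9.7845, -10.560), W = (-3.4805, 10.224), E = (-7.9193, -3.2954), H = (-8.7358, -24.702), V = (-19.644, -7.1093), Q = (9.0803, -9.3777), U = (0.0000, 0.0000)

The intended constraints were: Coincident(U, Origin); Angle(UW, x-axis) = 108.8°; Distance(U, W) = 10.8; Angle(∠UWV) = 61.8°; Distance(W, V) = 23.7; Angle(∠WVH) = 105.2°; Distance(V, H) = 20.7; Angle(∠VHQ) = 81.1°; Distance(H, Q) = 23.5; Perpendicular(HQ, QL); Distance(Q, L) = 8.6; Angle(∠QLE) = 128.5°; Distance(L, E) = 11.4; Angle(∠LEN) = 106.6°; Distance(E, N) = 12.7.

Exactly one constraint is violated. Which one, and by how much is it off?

Distance(E, N) = 12.7 — off by 5.20.

U = (0.00, 0.00) ✓; UW at 108.8° ✓; |UW| = 10.80 ✓; ∠UWV = 61.80° ✓; |WV| = 23.70 ✓; ∠WVH = 105.2° ✓; |VH| = 20.70 ✓; ∠VHQ = 81.10° ✓; |HQ| = 23.50 ✓; ∠(HQ, QL) = 90.00° ✓; |QL| = 8.600 ✓; ∠QLE = 128.5° ✓; |LE| = 11.40 ✓; ∠LEN = 106.6° ✓; |EN| = 7.500 ✗.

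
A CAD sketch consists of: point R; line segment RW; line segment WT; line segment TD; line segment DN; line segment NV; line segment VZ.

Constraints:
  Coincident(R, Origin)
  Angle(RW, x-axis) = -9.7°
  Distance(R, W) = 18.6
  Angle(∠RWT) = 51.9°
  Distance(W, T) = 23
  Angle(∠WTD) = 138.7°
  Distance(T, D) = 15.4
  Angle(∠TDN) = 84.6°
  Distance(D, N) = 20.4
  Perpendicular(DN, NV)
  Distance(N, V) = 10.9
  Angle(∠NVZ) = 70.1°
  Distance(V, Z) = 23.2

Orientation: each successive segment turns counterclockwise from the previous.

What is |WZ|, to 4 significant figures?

34.26

R is at the origin; RW runs at -9.7° with length 18.6, so W = (18.33, -3.134). ∠RWT = 51.9° gives WT at 118.4° from the x-axis; with |WT| = 23.0, T = (7.395, 17.10). ∠WTD = 138.7° gives TD at 159.7° from the x-axis; with |TD| = 15.4, D = (-7.049, 22.44). ∠TDN = 84.6° gives DN at -104.9° from the x-axis; with |DN| = 20.4, N = (-12.29, 2.727). DN is perpendicular to NV, so NV runs at -14.90°; with |NV| = 10.9, V = (-1.761, -0.07600). ∠NVZ = 70.1° gives VZ at 95.00° from the x-axis; with |VZ| = 23.2, Z = (-3.783, 23.04). Then |WZ| = |Z − W| = 34.26.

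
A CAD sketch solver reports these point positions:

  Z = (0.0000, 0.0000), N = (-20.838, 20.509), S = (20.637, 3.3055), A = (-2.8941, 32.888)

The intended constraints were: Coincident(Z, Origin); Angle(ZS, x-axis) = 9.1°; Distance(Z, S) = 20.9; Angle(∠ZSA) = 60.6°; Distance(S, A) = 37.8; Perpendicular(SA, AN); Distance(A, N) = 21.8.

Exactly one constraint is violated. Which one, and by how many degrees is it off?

Perpendicular(SA, AN) — off by 3.90°.

Z = (0.00, 0.00) ✓; ZS at 9.100° ✓; |ZS| = 20.90 ✓; ∠ZSA = 60.60° ✓; |SA| = 37.80 ✓; ∠(SA, AN) = 86.10° ✗; |AN| = 21.80 ✓.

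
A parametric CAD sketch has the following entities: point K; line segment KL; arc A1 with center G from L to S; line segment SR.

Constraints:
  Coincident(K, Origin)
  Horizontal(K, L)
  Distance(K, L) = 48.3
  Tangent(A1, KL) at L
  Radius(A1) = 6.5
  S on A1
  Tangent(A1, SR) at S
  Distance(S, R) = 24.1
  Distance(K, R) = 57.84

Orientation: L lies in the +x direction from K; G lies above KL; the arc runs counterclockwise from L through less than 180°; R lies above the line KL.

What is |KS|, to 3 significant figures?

55.2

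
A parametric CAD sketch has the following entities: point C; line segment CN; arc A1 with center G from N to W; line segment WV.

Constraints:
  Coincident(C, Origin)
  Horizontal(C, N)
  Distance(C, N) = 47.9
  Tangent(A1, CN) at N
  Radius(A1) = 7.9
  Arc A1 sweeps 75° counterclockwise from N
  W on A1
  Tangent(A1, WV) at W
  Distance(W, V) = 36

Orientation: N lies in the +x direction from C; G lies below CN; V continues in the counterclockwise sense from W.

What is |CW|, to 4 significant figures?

40.69

Since A1 is tangent to CN there, GN ⟂ CN, so G = N + (0, -7.9) = (47.90, -7.900). On A1, N sits at bearing 90° from G; a 75° counterclockwise sweep puts W at bearing 165°, so W = G + 7.9·(cos 165°, sin 165°) = (40.27, -5.855). Then |CW| = |W − C| = 40.69.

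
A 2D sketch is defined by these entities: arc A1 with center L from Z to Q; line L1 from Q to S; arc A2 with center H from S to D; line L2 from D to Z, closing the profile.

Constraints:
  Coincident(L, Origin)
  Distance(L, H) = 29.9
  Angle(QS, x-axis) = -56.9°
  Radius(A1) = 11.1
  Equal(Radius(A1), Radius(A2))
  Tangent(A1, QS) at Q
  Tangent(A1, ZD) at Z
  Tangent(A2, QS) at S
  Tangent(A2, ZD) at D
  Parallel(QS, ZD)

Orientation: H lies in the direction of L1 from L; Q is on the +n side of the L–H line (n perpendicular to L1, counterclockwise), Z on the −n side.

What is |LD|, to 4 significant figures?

31.89

Tangency of A1 to both parallel lines with radius 11.1 puts Q and Z at L ± 11.1·n: Q = (9.299, 6.062), Z = (-9.299, -6.062). Equal radii place S and D the same way about H: S = H + 11.1·n = (25.63, -18.99), D = H − 11.1·n = (7.030, -31.11). Then |LD| = |D − L| = 31.89.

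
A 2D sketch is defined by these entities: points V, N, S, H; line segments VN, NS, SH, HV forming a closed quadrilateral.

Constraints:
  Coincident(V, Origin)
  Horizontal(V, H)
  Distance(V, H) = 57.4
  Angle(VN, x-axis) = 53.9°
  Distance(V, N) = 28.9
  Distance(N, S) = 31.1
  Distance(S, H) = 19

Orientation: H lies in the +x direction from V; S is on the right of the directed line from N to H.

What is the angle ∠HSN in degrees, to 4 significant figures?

135.8°

V is at the origin; V and H share the same y with |VH| = 57.4 and H in +x, so H = (57.4, 0). VN runs at 53.9° with |VN| = 28.9, so N = (17.03, 23.35). S is determined by |NS| = 31.1 and |SH| = 19.0 together: it lies at the intersection of circle(N, 31.1) and circle(H, 19.0). With |NH| = 46.64, the foot of the radical line on NH is 29.82 from N and the perpendicular offset is √(31.1² − 29.82²) = 8.836. Taking the right-of-NH solution: S = (38.42, 0.7729).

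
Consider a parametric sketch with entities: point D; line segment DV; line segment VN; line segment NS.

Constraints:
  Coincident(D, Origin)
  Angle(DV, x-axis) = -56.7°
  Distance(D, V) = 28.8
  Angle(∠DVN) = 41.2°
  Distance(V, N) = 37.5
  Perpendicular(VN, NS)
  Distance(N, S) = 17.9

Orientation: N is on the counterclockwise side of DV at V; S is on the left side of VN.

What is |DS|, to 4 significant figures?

15.87

D is at the origin; DV runs at -56.7° with length 28.8, so V = 28.8·(cos -56.7°, sin -56.7°) = (15.81, -24.07). ∠DVN = 41.2°, so VN runs at -56.7° + (180° − 41.2°) = 82.10° from the x-axis; with |VN| = 37.5, N = V + 37.5·(cos 82.10°, sin 82.10°) = (20.97, 13.07). VN ⟂ NS; with |NS| = 17.9 on the left of VN, S = N + 17.9·(-0.9905, 0.1374) = (3.236, 15.53). Then |DS| = |S − D| = 15.87.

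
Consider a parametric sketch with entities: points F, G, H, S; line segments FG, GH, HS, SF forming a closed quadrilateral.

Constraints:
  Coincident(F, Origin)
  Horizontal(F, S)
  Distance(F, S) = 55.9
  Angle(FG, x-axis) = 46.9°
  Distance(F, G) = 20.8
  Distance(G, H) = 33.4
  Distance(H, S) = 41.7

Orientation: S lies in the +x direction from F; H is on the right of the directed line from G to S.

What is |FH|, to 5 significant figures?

25.622

F is at the origin; FS is horizontal with |FS| = 55.9 and S in +x, so S = (55.9, 0). FG runs at 46.9° with |FG| = 20.8, so G = (14.212, 15.187). H is determined by |GH| = 33.4 and |HS| = 41.7 together: it lies at the intersection of circle(G, 33.4) and circle(S, 41.7). With |GS| = 44.368, the foot of the radical line on GS is 15.160 from G and the perpendicular offset is √(33.4² − 15.160²) = 29.761. Taking the right-of-GS solution: H = (18.268, -17.965).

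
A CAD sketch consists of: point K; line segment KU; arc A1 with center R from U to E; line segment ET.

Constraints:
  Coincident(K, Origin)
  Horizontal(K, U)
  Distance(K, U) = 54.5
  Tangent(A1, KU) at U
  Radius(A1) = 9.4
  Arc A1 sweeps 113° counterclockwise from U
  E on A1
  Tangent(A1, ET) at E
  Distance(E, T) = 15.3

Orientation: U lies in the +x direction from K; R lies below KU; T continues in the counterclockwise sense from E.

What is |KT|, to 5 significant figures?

58.509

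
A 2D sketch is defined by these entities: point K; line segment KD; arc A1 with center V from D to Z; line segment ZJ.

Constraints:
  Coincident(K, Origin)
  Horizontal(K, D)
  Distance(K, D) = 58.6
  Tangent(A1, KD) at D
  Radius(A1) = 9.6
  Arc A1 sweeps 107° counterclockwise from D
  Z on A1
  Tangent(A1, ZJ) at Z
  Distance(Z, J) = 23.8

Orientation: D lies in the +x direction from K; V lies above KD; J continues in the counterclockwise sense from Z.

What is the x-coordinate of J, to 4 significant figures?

60.82

K is at the origin; KD is horizontal with |KD| = 58.6 and D on the +x side, so D = (58.60, 0.000). Since A1 is tangent to KD there, VD ⟂ KD, so V = D + (0, 9.6) = (58.60, 9.600). On A1, D sits at bearing -90° from V; a 107° counterclockwise sweep puts Z at bearing 17°, so Z = V + 9.6·(cos 17°, sin 17°) = (67.78, 12.41). The tangent condition forces VZ to be normal to ZJ, so ZJ runs along (−sin 17°, cos 17°); with |ZJ| = 23.8, J = (60.82, 35.17). So J.x = 60.82.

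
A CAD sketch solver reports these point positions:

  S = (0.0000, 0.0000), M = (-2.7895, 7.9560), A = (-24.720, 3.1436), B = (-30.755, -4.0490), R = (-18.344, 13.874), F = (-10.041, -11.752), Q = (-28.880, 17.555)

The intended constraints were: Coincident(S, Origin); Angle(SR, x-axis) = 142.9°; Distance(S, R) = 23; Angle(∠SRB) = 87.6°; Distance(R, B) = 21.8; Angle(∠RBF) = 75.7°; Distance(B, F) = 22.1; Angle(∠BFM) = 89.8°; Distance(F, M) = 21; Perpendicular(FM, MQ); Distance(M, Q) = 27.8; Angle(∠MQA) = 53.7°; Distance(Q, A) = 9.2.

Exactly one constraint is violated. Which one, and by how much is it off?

Distance(Q, A) = 9.2 — off by 5.80.

S = (0.00, 0.00) ✓; SR at 142.9° ✓; |SR| = 23.00 ✓; ∠SRB = 87.60° ✓; |RB| = 21.80 ✓; ∠RBF = 75.70° ✓; |BF| = 22.10 ✓; ∠BFM = 89.80° ✓; |FM| = 21.00 ✓; ∠(FM, MQ) = 90.00° ✓; |MQ| = 27.80 ✓; ∠MQA = 53.70° ✓; |QA| = 15.00 ✗.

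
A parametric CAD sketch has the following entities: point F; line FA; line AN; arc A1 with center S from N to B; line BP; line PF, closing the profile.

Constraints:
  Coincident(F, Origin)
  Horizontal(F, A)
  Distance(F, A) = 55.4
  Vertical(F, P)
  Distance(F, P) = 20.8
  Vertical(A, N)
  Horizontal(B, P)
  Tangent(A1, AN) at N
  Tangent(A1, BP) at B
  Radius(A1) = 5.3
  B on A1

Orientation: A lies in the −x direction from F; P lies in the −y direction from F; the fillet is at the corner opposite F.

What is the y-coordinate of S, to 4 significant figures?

-15.50

F is at the origin; FA is horizontal with |FA| = 55.4 and A on the −x side, so A = (-55.40, 0.000). FP is vertical with |FP| = 20.8 and P on the −y side, so P = (0.000, -20.80). The virtual corner opposite F is at (-55.40, -20.80). Tangency of A1 to AN means the radius SN is perpendicular to AN and tangency of A1 to BP means the radius SB is perpendicular to BP, with radius 5.3, so the center S sits 5.3 in from both sides at S = (-50.10, -15.50). So S.y = -15.50.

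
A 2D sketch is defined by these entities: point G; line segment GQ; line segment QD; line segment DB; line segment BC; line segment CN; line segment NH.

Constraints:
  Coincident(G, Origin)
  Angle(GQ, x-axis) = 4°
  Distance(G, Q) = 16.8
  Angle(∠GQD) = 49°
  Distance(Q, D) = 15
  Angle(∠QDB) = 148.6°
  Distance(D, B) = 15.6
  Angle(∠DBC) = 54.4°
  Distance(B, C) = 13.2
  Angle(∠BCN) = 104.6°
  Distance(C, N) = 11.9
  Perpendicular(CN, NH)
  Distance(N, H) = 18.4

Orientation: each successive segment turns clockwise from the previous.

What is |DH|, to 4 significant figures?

11.24

G is at the origin; GQ runs at 4.0° with length 16.8, so Q = (16.76, 1.172). ∠GQD = 49.0° gives QD at -127.0° from the x-axis; with |QD| = 15.0, D = (7.732, -10.81). ∠QDB = 148.6° gives DB at -158.4° from the x-axis; with |DB| = 15.6, B = (-6.773, -16.55). ∠DBC = 54.4° gives BC at 76.00° from the x-axis; with |BC| = 13.2, C = (-3.579, -3.742). ∠BCN = 104.6° gives CN at 0.6000° from the x-axis; with |CN| = 11.9, N = (8.320, -3.618). CN ⟂ NH, so NH runs at -89.40°; with |NH| = 18.4, H = (8.513, -22.02). Then |DH| = |H − D| = 11.24.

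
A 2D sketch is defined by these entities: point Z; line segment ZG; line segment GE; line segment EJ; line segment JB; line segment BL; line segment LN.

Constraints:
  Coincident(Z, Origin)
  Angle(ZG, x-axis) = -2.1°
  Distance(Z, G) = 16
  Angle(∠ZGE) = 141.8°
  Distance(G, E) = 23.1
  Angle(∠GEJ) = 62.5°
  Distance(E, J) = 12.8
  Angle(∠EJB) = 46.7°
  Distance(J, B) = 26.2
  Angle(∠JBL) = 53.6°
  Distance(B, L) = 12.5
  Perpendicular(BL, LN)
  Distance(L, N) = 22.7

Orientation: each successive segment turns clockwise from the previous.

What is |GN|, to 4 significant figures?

18.28

Z is at the origin; ZG runs at -2.1° with length 16.0, so G = (15.99, -0.5863). ∠ZGE = 141.8° gives GE at -40.30° from the x-axis; with |GE| = 23.1, E = (33.61, -15.53). ∠GEJ = 62.5° gives EJ at -157.8° from the x-axis; with |EJ| = 12.8, J = (21.76, -20.36). ∠EJB = 46.7° gives JB at 68.90° from the x-axis; with |JB| = 26.2, B = (31.19, 4.080). ∠JBL = 53.6° gives BL at -57.50° from the x-axis; with |BL| = 12.5, L = (37.90, -6.463). BL is perpendicular to LN, so LN runs at -147.5°; with |LN| = 22.7, N = (18.76, -18.66). Then |GN| = |N − G| = 18.28.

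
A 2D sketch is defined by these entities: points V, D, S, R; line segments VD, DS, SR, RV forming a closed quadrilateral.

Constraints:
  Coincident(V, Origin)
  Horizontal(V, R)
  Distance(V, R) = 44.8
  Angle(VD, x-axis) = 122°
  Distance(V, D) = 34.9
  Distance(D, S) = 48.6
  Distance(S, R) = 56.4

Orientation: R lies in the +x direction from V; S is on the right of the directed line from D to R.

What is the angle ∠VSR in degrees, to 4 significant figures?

45.72°

Checks: |DS| = 48.60 ✓; |SR| = 56.40 ✓.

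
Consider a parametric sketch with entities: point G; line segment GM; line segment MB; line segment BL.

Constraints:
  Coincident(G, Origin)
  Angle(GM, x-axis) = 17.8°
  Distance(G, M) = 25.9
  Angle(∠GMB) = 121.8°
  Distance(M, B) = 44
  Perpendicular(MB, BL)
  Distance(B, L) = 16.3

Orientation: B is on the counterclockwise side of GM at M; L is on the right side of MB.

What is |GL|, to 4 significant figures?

69.22

G is at the origin; GM runs at 17.8° with length 25.9, so M = 25.9·(cos 17.8°, sin 17.8°) = (24.66, 7.918). ∠GMB = 121.8°, so MB runs at 17.8° + (180° − 121.8°) = 76.00° from the x-axis; with |MB| = 44.0, B = M + 44.0·(cos 76.00°, sin 76.00°) = (35.30, 50.61). MB ⟂ BL; with |BL| = 16.3 on the right of MB, L = B + 16.3·(0.9703, -0.2419) = (51.12, 46.67). Then |GL| = |L − G| = 69.22.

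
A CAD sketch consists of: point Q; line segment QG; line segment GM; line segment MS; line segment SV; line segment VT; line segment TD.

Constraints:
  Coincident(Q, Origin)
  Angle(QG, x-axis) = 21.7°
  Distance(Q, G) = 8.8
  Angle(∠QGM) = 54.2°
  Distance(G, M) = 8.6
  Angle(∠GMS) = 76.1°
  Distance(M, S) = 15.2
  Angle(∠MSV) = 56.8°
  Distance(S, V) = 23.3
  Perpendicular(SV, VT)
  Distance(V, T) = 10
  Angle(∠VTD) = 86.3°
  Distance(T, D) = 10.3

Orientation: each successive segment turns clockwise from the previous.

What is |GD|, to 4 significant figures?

3.137

Q is at the origin; QG runs at 21.7° with length 8.8, so G = (8.176, 3.254). ∠QGM = 54.2° gives GM at -104.1° from the x-axis; with |GM| = 8.6, M = (6.081, -5.087). ∠GMS = 76.1° gives MS at 152.0° from the x-axis; with |MS| = 15.2, S = (-7.340, 2.049). ∠MSV = 56.8° gives SV at 28.80° from the x-axis; with |SV| = 23.3, V = (13.08, 13.27). SV is perpendicular to VT, so VT runs at -61.20°; with |VT| = 10.0, T = (17.90, 4.511). ∠VTD = 86.3° gives TD at -154.9° from the x-axis; with |TD| = 10.3, D = (8.569, 0.1414). Then |GD| = |D − G| = 3.137.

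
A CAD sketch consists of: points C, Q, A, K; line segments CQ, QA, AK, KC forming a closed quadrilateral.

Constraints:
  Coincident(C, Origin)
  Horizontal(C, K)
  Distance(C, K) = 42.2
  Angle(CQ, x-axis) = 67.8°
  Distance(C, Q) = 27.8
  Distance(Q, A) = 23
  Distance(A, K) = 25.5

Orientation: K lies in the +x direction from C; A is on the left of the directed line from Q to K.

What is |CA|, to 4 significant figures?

41.12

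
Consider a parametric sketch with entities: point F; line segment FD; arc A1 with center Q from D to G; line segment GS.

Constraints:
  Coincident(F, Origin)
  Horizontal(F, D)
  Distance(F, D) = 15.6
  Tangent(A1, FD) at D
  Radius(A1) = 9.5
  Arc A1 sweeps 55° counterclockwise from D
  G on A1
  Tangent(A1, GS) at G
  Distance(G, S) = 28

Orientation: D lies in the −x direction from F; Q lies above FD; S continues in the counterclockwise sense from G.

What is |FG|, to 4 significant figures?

8.805

Since A1 is tangent to FD there, QD ⟂ FD, so Q = D + (0, 9.5) = (-15.60, 9.500). On A1, D sits at bearing -90° from Q; a 55° counterclockwise sweep puts G at bearing -35°, so G = Q + 9.5·(cos -35°, sin -35°) = (-7.818, 4.051). Then |FG| = |G − F| = 8.805.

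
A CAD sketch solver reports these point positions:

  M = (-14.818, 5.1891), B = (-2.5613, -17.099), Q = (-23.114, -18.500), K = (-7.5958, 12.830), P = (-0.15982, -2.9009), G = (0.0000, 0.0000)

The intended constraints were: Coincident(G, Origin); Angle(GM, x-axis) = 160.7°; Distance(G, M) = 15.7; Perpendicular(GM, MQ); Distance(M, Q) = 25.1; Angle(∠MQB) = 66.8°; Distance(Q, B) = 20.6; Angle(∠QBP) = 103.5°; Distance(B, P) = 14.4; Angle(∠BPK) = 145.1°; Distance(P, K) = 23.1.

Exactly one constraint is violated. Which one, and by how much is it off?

Distance(P, K) = 23.1 — off by 5.70.

G = (0.00, 0.00) ✓; GM at 160.7° ✓; |GM| = 15.70 ✓; ∠(GM, MQ) = 90.00° ✓; |MQ| = 25.10 ✓; ∠MQB = 66.80° ✓; |QB| = 20.60 ✓; ∠QBP = 103.5° ✓; |BP| = 14.40 ✓; ∠BPK = 145.1° ✓; |PK| = 17.40 ✗.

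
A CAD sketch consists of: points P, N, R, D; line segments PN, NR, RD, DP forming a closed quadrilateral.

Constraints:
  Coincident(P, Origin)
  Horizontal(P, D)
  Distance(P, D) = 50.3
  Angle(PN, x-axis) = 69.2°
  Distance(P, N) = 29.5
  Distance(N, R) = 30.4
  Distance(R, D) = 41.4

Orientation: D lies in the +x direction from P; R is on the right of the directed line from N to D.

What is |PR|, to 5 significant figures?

9.4157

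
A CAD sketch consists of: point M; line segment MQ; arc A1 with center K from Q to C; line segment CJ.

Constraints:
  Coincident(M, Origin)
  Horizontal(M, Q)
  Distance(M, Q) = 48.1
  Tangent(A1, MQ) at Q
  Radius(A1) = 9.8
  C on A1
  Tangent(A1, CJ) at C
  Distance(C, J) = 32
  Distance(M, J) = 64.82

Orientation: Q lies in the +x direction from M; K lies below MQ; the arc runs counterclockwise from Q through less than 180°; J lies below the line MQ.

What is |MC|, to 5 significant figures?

40.777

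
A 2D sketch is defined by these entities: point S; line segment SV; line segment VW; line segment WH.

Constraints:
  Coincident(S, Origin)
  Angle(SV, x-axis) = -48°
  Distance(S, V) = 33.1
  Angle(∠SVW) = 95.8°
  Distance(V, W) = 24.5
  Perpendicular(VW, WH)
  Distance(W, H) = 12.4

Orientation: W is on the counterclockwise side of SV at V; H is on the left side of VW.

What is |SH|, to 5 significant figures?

34.595

S is at the origin; SV runs at -48.0° with length 33.1, so V = 33.1·(cos -48.0°, sin -48.0°) = (22.148, -24.598). ∠SVW = 95.8°, so VW runs at -48.0° + (180° − 95.8°) = 36.200° from the x-axis; with |VW| = 24.5, W = V + 24.5·(cos 36.200°, sin 36.200°) = (41.919, -10.128). VW is perpendicular to WH; with |WH| = 12.4 on the left of VW, H = W + 12.4·(-0.59061, 0.80696) = (34.595, -0.12195). Then |SH| = |H − S| = 34.595.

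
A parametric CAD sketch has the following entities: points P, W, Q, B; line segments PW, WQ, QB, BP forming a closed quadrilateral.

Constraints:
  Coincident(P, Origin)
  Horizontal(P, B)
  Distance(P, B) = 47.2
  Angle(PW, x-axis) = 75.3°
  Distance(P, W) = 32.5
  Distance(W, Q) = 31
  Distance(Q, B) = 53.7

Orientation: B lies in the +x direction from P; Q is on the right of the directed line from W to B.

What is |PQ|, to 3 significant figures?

7.55

Checks: |WQ| = 31.00 ✓; |QB| = 53.70 ✓.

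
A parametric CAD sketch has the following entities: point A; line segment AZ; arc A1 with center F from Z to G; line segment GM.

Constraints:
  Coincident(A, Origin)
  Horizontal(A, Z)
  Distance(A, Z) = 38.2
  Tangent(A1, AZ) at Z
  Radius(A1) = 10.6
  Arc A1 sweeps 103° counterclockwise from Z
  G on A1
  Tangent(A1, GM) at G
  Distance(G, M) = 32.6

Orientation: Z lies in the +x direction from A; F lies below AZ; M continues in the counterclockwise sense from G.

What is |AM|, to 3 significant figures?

56.9

A is at the origin; A and Z share the same y with |AZ| = 38.2 and Z on the +x side, so Z = (38.2, 0.00). Tangency of A1 to AZ means the radius FZ is perpendicular to AZ, so F = Z + (0, -10.6) = (38.2, -10.6). On A1, Z sits at bearing 90° from F; a 103° counterclockwise sweep puts G at bearing 193°, so G = F + 10.6·(cos 193°, sin 193°) = (27.9, -13.0). Since A1 is tangent to GM there, FG ⟂ GM, so GM runs along (−sin 193°, cos 193°); with |GM| = 32.6, M = (35.2, -44.7). Then |AM| = |M − A| = 56.9.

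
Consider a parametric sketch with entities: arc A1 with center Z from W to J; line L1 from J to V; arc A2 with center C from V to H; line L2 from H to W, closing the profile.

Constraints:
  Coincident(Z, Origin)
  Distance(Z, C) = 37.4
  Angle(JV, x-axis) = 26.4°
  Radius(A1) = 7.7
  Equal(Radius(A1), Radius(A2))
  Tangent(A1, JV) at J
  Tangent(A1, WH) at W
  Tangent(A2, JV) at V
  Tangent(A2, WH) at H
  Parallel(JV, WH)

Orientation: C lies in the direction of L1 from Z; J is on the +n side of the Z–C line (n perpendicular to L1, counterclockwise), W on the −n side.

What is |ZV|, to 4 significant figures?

38.18

Tangency of A1 to both parallel lines with radius 7.7 puts J and W at Z ± 7.7·n: J = (-3.424, 6.897), W = (3.424, -6.897). Equal radii place V and H the same way about C: V = C + 7.7·n = (30.08, 23.53), H = C − 7.7·n = (36.92, 9.732). Then |ZV| = |V − Z| = 38.18.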